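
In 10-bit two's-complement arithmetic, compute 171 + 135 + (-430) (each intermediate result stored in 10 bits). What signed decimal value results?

-124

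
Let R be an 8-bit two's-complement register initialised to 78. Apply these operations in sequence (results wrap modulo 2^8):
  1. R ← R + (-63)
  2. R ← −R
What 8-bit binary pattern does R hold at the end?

Start: R = 78 = 01001110.
R = 78 + (-63) = 15 = 00001111
R = −(15) = -15 = 11110001

11110001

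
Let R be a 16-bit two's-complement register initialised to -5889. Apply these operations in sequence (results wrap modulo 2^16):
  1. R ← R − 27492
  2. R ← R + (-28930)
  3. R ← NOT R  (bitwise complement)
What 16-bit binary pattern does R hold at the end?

Start: R = -5889 = 1110100011111111.
R = -5889 − 27492 = -33381; wraps to 32155 = 0111110110011011
R = 32155 + (-28930) = 3225 = 0000110010011001
R = NOT 0000110010011001 = 1111001101100110 = -3226

1111001101100110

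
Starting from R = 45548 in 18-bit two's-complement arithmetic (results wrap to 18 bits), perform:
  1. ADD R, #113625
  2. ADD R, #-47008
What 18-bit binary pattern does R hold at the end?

011011011000100101

Start: R = 45548 = 001011000111101100.
R = 45548 + 113625 = 159173; wraps to -102971 = 100110110111000101
R = -102971 + (-47008) = -149979; wraps to 112165 = 011011011000100101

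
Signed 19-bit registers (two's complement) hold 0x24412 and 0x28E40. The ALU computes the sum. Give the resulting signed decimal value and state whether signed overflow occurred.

0x24412 = 0100100010000010010 = 148498 (signed)
0x28E40 = 0101000111001000000 = 167488 (signed)
  0100100010000010010
+ 0101000111001000000
= 1001101001001010010
Result 1001101001001010010: MSB = 1 → 315986 − 524288 = -208302.
Both addends are non-negative but the stored result is negative: signed overflow. The true value 148498 + 167488 = 315986 lies outside [-262144, 262143].

-208302; overflow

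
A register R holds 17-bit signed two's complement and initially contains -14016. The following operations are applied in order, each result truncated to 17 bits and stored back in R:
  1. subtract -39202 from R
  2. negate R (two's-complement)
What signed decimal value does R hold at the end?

-25186

Start: R = -14016 = 11100100101000000.
R = -14016 − (-39202) = 25186 = 00110001001100010
R = −(25186) = -25186 = 11001110110011110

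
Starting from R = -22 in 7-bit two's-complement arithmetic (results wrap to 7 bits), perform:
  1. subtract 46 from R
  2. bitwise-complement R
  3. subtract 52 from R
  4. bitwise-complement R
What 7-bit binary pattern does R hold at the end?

1110000

Start: R = -22 = 1101010.
R = -22 − 46 = -68; wraps to 60 = 0111100
R = NOT 0111100 = 1000011 = -61
R = -61 − 52 = -113; wraps to 15 = 0001111
R = NOT 0001111 = 1110000 = -16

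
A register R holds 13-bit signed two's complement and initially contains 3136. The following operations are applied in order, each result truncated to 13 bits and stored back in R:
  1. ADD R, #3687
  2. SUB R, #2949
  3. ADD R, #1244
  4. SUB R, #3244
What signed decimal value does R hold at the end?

1874

Start: R = 3136 = 0110001000000.
R = 3136 + 3687 = 6823; wraps to -1369 = 1101010100111
R = -1369 − 2949 = -4318; wraps to 3874 = 0111100100010
R = 3874 + 1244 = 5118; wraps to -3074 = 1001111111110
R = -3074 − 3244 = -6318; wraps to 1874 = 0011101010010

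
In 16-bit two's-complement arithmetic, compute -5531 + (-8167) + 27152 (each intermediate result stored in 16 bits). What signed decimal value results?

13454

-5531 + (-8167) = -13698 (1100101001111110)
-13698 + 27152 = 13454 (0011010010001110)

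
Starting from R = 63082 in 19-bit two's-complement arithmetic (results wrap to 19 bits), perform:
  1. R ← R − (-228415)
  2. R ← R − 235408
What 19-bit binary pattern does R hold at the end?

0001101101100011001

Start: R = 63082 = 0001111011001101010.
R = 63082 − (-228415) = 291497; wraps to -232791 = 1000111001010101001
R = -232791 − 235408 = -468199; wraps to 56089 = 0001101101100011001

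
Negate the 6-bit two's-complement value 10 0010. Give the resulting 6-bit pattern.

011110

Invert: 011101. Add 1: 011110.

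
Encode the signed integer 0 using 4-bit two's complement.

0000

0 is non-negative, so write it directly in 4 bits: 0000.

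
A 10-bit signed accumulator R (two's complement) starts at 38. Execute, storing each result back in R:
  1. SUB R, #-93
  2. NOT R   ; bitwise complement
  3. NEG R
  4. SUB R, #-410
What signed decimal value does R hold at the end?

Start: R = 38 = 0000100110.
R = 38 − (-93) = 131 = 0010000011
R = NOT 0010000011 = 1101111100 = -132
R = −(-132) = 132 = 0010000100
R = 132 − (-410) = 542; wraps to -482 = 1000011110

-482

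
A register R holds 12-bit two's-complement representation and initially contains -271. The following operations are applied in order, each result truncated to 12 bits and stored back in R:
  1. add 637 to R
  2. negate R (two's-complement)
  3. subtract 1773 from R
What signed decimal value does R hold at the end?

Start: R = -271 = 111011110001.
R = -271 + 637 = 366 = 000101101110
R = −(366) = -366 = 111010010010
R = -366 − 1773 = -2139; wraps to 1957 = 011110100101

1957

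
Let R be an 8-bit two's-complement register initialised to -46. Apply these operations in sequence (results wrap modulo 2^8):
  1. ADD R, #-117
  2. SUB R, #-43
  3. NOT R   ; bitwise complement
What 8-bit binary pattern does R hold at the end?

01110111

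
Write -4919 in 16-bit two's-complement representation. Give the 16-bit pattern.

1110110011001001

|-4919| = 4919 = 0001001100110111 in 16 bits.
Invert the bits: 1110110011001000. Add 1: 1110110011001001.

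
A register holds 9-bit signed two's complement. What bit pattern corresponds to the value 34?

34 is non-negative, so write it directly in 9 bits: 000100010.

000100010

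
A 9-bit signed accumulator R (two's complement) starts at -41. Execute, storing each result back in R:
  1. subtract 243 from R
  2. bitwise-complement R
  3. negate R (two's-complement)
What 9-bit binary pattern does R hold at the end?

Start: R = -41 = 111010111.
R = -41 − 243 = -284; wraps to 228 = 011100100
R = NOT 011100100 = 100011011 = -229
R = −(-229) = 229 = 011100101

011100101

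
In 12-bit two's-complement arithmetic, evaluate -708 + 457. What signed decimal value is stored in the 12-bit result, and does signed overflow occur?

-251; no overflow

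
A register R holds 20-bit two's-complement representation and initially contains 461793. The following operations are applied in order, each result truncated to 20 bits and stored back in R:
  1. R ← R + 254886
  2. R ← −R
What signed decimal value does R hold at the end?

Start: R = 461793 = 01110000101111100001.
R = 461793 + 254886 = 716679; wraps to -331897 = 10101110111110000111
R = −(-331897) = 331897 = 01010001000001111001

331897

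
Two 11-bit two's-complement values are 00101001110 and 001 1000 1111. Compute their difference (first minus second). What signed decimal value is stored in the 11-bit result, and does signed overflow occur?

-65; no overflow

00101001110 = 334 (signed)
001 1000 1111 → 00110001111 = 399 (signed)
Subtract via negate-and-add: invert 00110001111 + 1 = 11001110001 (i.e. -399).
  00101001110
+ 11001110001
= 11110111111
Result 11110111111: MSB = 1 → 1983 − 2048 = -65.
Addends (after negating the subtrahend) have opposite signs, so signed overflow cannot occur.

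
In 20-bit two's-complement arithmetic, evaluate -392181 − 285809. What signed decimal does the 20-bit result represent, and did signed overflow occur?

-392181 → 10100000010000001011
285809 → 01000101110001110001
Subtract via negate-and-add: invert 01000101110001110001 + 1 = 10111010001110001111 (i.e. -285809).
  10100000010000001011
+ 10111010001110001111
= 01011010011110011010  (discard carry-out 1)
Result 01011010011110011010: MSB = 0 → value 370586.
Both addends (after negating the subtrahend) are negative but the stored result is non-negative: signed overflow. The true value -392181 − 285809 = -677990 lies outside [-524288, 524287].

370586; overflow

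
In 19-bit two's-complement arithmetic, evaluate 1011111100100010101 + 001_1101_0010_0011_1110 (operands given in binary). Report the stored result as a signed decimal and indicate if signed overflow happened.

-13485; no overflow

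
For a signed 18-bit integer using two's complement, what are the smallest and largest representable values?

Minimum: −2^17 = -131072.
Maximum: 2^17 − 1 = 131071.

min = -131072, max = 131071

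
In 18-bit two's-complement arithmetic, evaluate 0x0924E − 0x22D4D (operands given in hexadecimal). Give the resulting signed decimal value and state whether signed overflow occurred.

-105215; overflow

0x0924E = 001001001001001110 = 37454 (signed)
0x22D4D = 100010110101001101 = -119475 (signed)
Subtract via negate-and-add: invert 100010110101001101 + 1 = 011101001010110011 (i.e. 119475).
  001001001001001110
+ 011101001010110011
= 100110010100000001
Result 100110010100000001: MSB = 1 → 156929 − 262144 = -105215.
Both addends (after negating the subtrahend) are non-negative but the stored result is negative: signed overflow. The true value 37454 − (-119475) = 156929 lies outside [-131072, 131071].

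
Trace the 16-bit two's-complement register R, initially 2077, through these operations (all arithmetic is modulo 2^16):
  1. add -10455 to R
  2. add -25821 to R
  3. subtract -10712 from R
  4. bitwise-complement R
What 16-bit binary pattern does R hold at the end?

Start: R = 2077 = 0000100000011101.
R = 2077 + (-10455) = -8378 = 1101111101000110
R = -8378 + (-25821) = -34199; wraps to 31337 = 0111101001101001
R = 31337 − (-10712) = 42049; wraps to -23487 = 1010010001000001
R = NOT 1010010001000001 = 0101101110111110 = 23486

0101101110111110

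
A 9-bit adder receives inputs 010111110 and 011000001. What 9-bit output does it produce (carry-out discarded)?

  010111110
+ 011000001
= 101111111

101111111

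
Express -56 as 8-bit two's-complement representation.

11001000

|-56| = 56 = 00111000 in 8 bits.
Invert the bits: 11000111. Add 1: 11001000.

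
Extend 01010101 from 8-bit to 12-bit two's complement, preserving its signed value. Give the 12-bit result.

000001010101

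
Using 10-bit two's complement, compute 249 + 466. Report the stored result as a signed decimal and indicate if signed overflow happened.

249 → 0011111001
466 → 0111010010
  0011111001
+ 0111010010
= 1011001011
Result 1011001011: MSB = 1 → 715 − 1024 = -309.
Both addends are non-negative but the stored result is negative: signed overflow. The true value 249 + 466 = 715 lies outside [-512, 511].

-309; overflow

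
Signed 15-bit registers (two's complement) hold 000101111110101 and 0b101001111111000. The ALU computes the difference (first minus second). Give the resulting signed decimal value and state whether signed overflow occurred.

14333; no overflow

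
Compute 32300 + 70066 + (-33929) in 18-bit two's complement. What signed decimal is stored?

68437

32300 + 70066 = 102366 (011000111111011110)
102366 + (-33929) = 68437 (010000101101010101)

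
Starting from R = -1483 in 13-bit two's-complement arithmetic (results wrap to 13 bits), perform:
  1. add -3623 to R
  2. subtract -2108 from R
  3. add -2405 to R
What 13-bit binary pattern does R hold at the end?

Start: R = -1483 = 1101000110101.
R = -1483 + (-3623) = -5106; wraps to 3086 = 0110000001110
R = 3086 − (-2108) = 5194; wraps to -2998 = 1010001001010
R = -2998 + (-2405) = -5403; wraps to 2789 = 0101011100101

0101011100101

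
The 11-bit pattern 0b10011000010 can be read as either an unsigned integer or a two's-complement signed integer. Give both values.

unsigned = 1218, signed = -830

Unsigned: 10011000010 = 1218.
Signed: MSB=1 → 1218 − 2048 = -830.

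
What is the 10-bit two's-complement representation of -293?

1011011011

|-293| = 293 = 0100100101 in 10 bits.
Invert the bits: 1011011010. Add 1: 1011011011.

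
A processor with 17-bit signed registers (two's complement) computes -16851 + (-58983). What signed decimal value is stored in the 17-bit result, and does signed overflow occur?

55238; overflow

-16851 → 11011111000101101
-58983 → 10001100110011001
  11011111000101101
+ 10001100110011001
= 01101011111000110  (discard carry-out 1)
Result 01101011111000110: MSB = 0 → value 55238.
Both addends are negative but the stored result is non-negative: signed overflow. The true value -16851 + (-58983) = -75834 lies outside [-65536, 65535].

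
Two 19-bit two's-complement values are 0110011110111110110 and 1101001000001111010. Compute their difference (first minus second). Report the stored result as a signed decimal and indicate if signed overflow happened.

0110011110111110110 = 212470 (signed)
1101001000001111010 = -94086 (signed)
Subtract via negate-and-add: invert 1101001000001111010 + 1 = 0010110111110000110 (i.e. 94086).
  0110011110111110110
+ 0010110111110000110
= 1001010110101111100
Result 1001010110101111100: MSB = 1 → 306556 − 524288 = -217732.
Both addends (after negating the subtrahend) are non-negative but the stored result is negative: signed overflow. The true value 212470 − (-94086) = 306556 lies outside [-262144, 262143].

-217732; overflow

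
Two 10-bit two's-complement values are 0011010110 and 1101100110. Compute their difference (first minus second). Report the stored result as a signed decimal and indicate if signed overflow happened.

0011010110 = 214 (signed)
1101100110 = -154 (signed)
Subtract via negate-and-add: invert 1101100110 + 1 = 0010011010 (i.e. 154).
  0011010110
+ 0010011010
= 0101110000
Result 0101110000: MSB = 0 → value 368.
Both addends (after negating the subtrahend) are non-negative and so is the stored result: no signed overflow.

368; no overflow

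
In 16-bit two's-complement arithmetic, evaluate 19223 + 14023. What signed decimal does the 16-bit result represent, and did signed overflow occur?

-32290; overflow

19223 → 0100101100010111
14023 → 0011011011000111
  0100101100010111
+ 0011011011000111
= 1000000111011110
Result 1000000111011110: MSB = 1 → 33246 − 65536 = -32290.
Both addends are non-negative but the stored result is negative: signed overflow. The true value 19223 + 14023 = 33246 lies outside [-32768, 32767].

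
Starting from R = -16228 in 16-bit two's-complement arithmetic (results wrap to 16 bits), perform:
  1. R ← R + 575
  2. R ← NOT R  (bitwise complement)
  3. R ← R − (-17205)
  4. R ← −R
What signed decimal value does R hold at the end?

Start: R = -16228 = 1100000010011100.
R = -16228 + 575 = -15653 = 1100001011011011
R = NOT 1100001011011011 = 0011110100100100 = 15652
R = 15652 − (-17205) = 32857; wraps to -32679 = 1000000001011001
R = −(-32679) = 32679 = 0111111110100111

32679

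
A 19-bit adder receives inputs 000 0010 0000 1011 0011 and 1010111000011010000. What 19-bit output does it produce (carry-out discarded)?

1011001000110000011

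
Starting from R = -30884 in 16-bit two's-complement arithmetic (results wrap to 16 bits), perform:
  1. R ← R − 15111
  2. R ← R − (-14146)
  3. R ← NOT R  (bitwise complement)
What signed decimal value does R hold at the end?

Start: R = -30884 = 1000011101011100.
R = -30884 − 15111 = -45995; wraps to 19541 = 0100110001010101
R = 19541 − (-14146) = 33687; wraps to -31849 = 1000001110010111
R = NOT 1000001110010111 = 0111110001101000 = 31848

31848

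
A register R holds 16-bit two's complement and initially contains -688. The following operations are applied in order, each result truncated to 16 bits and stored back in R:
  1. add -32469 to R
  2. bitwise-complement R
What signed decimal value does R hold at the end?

-32380

Start: R = -688 = 1111110101010000.
R = -688 + (-32469) = -33157; wraps to 32379 = 0111111001111011
R = NOT 0111111001111011 = 1000000110000100 = -32380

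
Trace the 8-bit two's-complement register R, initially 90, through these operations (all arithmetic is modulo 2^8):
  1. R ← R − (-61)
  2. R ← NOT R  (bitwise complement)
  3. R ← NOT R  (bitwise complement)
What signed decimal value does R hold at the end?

Start: R = 90 = 01011010.
R = 90 − (-61) = 151; wraps to -105 = 10010111
R = NOT 10010111 = 01101000 = 104
R = NOT 01101000 = 10010111 = -105

-105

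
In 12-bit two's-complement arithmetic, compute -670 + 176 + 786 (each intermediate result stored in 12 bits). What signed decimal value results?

292

-670 + 176 = -494 (111000010010)
-494 + 786 = 292 (000100100100)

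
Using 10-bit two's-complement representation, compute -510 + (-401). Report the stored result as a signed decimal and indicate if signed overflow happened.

113; overflow

-510 → 1000000010
-401 → 1001101111
  1000000010
+ 1001101111
= 0001110001  (discard carry-out 1)
Result 0001110001: MSB = 0 → value 113.
Both addends are negative but the stored result is non-negative: signed overflow. The true value -510 + (-401) = -911 lies outside [-512, 511].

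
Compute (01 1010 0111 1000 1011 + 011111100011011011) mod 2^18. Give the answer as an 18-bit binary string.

  011010011110001011
+ 011111100011011011
= 111010000001100110

111010000001100110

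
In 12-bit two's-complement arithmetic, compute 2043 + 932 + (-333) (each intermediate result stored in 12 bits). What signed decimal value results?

2043 + 932 = 2975 → wraps to -1121 (101110011111)
-1121 + (-333) = -1454 (101001010010)

-1454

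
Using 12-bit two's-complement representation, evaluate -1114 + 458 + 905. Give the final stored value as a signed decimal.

-1114 + 458 = -656 (110101110000)
-656 + 905 = 249 (000011111001)

249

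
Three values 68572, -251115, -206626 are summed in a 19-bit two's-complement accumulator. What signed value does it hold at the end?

135119

68572 + (-251115) = -182543 (1010011011011110001)
-182543 + (-206626) = -389169 → wraps to 135119 (0100000111111001111)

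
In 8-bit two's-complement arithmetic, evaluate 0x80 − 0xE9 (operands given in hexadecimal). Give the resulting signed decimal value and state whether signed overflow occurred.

0x80 = 10000000 = -128 (signed)
0xE9 = 11101001 = -23 (signed)
Subtract via negate-and-add: invert 11101001 + 1 = 00010111 (i.e. 23).
  10000000
+ 00010111
= 10010111
Result 10010111: MSB = 1 → 151 − 256 = -105.
Addends (after negating the subtrahend) have opposite signs, so signed overflow cannot occur.

-105; no overflow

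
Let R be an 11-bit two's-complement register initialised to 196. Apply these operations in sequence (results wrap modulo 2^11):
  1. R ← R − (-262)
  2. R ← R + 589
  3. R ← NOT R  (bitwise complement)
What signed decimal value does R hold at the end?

1000

Start: R = 196 = 00011000100.
R = 196 − (-262) = 458 = 00111001010
R = 458 + 589 = 1047; wraps to -1001 = 10000010111
R = NOT 10000010111 = 01111101000 = 1000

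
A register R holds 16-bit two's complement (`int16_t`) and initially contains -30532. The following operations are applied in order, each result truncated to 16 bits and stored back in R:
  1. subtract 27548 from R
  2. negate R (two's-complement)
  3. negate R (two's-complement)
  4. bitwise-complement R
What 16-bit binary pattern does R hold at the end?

1110001011011111

Start: R = -30532 = 1000100010111100.
R = -30532 − 27548 = -58080; wraps to 7456 = 0001110100100000
R = −(7456) = -7456 = 1110001011100000
R = −(-7456) = 7456 = 0001110100100000
R = NOT 0001110100100000 = 1110001011011111 = -7457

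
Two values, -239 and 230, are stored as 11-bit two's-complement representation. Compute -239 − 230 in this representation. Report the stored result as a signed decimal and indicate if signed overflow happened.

-239 → 11100010001
230 → 00011100110
Subtract via negate-and-add: invert 00011100110 + 1 = 11100011010 (i.e. -230).
  11100010001
+ 11100011010
= 11000101011  (discard carry-out 1)
Result 11000101011: MSB = 1 → 1579 − 2048 = -469.
Both addends (after negating the subtrahend) are negative and so is the stored result: no signed overflow.

-469; no overflow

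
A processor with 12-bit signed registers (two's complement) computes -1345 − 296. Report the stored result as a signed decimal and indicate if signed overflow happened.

-1641; no overflow

-1345 → 101010111111
296 → 000100101000
Subtract via negate-and-add: invert 000100101000 + 1 = 111011011000 (i.e. -296).
  101010111111
+ 111011011000
= 100110010111  (discard carry-out 1)
Result 100110010111: MSB = 1 → 2455 − 4096 = -1641.
Both addends (after negating the subtrahend) are negative and so is the stored result: no signed overflow.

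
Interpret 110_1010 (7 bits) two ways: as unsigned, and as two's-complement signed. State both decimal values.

unsigned = 106, signed = -22

Unsigned: 1101010 = 106.
Signed: MSB=1 → 106 − 128 = -22.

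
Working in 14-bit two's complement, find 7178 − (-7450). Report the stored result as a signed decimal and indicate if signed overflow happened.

7178 → 01110000001010
-7450 → 10001011100110
Subtract via negate-and-add: invert 10001011100110 + 1 = 01110100011010 (i.e. 7450).
  01110000001010
+ 01110100011010
= 11100100100100
Result 11100100100100: MSB = 1 → 14628 − 16384 = -1756.
Both addends (after negating the subtrahend) are non-negative but the stored result is negative: signed overflow. The true value 7178 − (-7450) = 14628 lies outside [-8192, 8191].

-1756; overflow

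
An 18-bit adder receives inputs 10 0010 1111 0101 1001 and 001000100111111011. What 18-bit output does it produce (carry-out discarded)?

101011100101010100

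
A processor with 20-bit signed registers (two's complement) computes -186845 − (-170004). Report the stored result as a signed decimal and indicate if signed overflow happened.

-16841; no overflow

-186845 → 11010010011000100011
-170004 → 11010110011111101100
Subtract via negate-and-add: invert 11010110011111101100 + 1 = 00101001100000010100 (i.e. 170004).
  11010010011000100011
+ 00101001100000010100
= 11111011111000110111
Result 11111011111000110111: MSB = 1 → 1031735 − 1048576 = -16841.
Addends (after negating the subtrahend) have opposite signs, so signed overflow cannot occur.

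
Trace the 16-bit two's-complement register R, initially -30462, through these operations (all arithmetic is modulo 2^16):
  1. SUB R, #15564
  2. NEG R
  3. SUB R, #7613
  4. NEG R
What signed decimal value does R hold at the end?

27123

Start: R = -30462 = 1000100100000010.
R = -30462 − 15564 = -46026; wraps to 19510 = 0100110000110110
R = −(19510) = -19510 = 1011001111001010
R = -19510 − 7613 = -27123 = 1001011000001101
R = −(-27123) = 27123 = 0110100111110011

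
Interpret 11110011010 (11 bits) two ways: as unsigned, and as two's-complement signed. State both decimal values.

unsigned = 1946, signed = -102

Unsigned: 11110011010 = 1946.
Signed: MSB=1 → 1946 − 2048 = -102.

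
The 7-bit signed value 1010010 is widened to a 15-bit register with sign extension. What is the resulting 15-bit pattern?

111111111010010

MSB of 1010010 is 1; replicate it into the new high bits.
11111111|1010010 → 111111111010010 (still -46).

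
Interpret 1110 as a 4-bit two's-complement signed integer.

MSB is 1, so the value is negative.
Unsigned reading: 14. Subtract 2^4 = 16: 14 − 16 = -2.

-2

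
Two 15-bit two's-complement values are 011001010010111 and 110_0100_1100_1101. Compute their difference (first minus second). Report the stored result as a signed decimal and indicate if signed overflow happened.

-12854; overflow

011001010010111 = 12951 (signed)
110_0100_1100_1101 → 110010011001101 = -6963 (signed)
Subtract via negate-and-add: invert 110010011001101 + 1 = 001101100110011 (i.e. 6963).
  011001010010111
+ 001101100110011
= 100110111001010
Result 100110111001010: MSB = 1 → 19914 − 32768 = -12854.
Both addends (after negating the subtrahend) are non-negative but the stored result is negative: signed overflow. The true value 12951 − (-6963) = 19914 lies outside [-16384, 16383].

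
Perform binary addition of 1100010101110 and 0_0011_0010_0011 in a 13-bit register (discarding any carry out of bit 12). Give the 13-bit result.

1101111010001

  1100010101110
+ 0001100100011
= 1101111010001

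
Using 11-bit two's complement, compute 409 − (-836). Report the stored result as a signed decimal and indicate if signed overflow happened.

-803; overflow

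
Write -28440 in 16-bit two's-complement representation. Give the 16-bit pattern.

1001000011101000

|-28440| = 28440 = 0110111100011000 in 16 bits.
Invert the bits: 1001000011100111. Add 1: 1001000011101000.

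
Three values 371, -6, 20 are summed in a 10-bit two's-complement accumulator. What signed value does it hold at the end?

371 + (-6) = 365 (0101101101)
365 + 20 = 385 (0110000001)

385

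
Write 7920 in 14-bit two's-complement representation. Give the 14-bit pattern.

7920 is non-negative, so write it directly in 14 bits: 01111011110000.

01111011110000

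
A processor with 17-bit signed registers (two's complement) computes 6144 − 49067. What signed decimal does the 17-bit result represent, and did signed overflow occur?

-42923; no overflow

6144 → 00001100000000000
49067 → 01011111110101011
Subtract via negate-and-add: invert 01011111110101011 + 1 = 10100000001010101 (i.e. -49067).
  00001100000000000
+ 10100000001010101
= 10101100001010101
Result 10101100001010101: MSB = 1 → 88149 − 131072 = -42923.
Addends (after negating the subtrahend) have opposite signs, so signed overflow cannot occur.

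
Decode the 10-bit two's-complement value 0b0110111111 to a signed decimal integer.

447

MSB is 0, so the value is non-negative: 0110111111 = 447.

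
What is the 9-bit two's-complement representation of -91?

|-91| = 91 = 001011011 in 9 bits.
Invert the bits: 110100100. Add 1: 110100101.

110100101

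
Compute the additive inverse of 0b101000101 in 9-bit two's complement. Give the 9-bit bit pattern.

010111011

Invert: 010111010. Add 1: 010111011.
Check: 101000101 = -187, 010111011 = 187.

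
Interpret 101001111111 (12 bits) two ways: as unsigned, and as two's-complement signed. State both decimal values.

unsigned = 2687, signed = -1409

Unsigned: 101001111111 = 2687.
Signed: MSB=1 → 2687 − 4096 = -1409.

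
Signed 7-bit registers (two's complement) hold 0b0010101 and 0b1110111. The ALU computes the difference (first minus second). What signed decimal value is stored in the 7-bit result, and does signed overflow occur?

30; no overflow

0b0010101 → 0010101 = 21 (signed)
0b1110111 → 1110111 = -9 (signed)
Subtract via negate-and-add: invert 1110111 + 1 = 0001001 (i.e. 9).
  0010101
+ 0001001
= 0011110
Result 0011110: MSB = 0 → value 30.
Both addends (after negating the subtrahend) are non-negative and so is the stored result: no signed overflow.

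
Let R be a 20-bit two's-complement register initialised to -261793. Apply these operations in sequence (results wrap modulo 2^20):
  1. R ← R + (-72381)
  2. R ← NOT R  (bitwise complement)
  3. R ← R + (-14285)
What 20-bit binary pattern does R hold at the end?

Start: R = -261793 = 11000000000101011111.
R = -261793 + (-72381) = -334174 = 10101110011010100010
R = NOT 10101110011010100010 = 01010001100101011101 = 334173
R = 334173 + (-14285) = 319888 = 01001110000110010000

01001110000110010000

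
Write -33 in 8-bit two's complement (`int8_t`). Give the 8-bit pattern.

|-33| = 33 = 00100001 in 8 bits.
Invert the bits: 11011110. Add 1: 11011111.

11011111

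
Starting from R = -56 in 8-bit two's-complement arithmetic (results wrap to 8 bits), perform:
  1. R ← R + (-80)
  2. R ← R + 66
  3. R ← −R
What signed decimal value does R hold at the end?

70

Start: R = -56 = 11001000.
R = -56 + (-80) = -136; wraps to 120 = 01111000
R = 120 + 66 = 186; wraps to -70 = 10111010
R = −(-70) = 70 = 01000110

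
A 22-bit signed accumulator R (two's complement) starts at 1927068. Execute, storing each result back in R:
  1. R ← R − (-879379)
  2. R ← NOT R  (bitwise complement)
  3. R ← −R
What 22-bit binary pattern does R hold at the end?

Start: R = 1927068 = 0111010110011110011100.
R = 1927068 − (-879379) = 2806447; wraps to -1387857 = 1010101101001010101111
R = NOT 1010101101001010101111 = 0101010010110101010000 = 1387856
R = −(1387856) = -1387856 = 1010101101001010110000

1010101101001010110000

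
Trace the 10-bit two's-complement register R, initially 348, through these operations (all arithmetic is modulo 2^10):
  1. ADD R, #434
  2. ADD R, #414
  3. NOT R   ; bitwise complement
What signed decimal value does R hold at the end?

Start: R = 348 = 0101011100.
R = 348 + 434 = 782; wraps to -242 = 1100001110
R = -242 + 414 = 172 = 0010101100
R = NOT 0010101100 = 1101010011 = -173

-173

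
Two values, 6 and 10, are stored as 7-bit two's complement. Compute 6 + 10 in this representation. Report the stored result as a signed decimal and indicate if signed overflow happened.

16; no overflow

6 → 0000110
10 → 0001010
  0000110
+ 0001010
= 0010000
Result 0010000: MSB = 0 → value 16.
Both addends are non-negative and so is the stored result: no signed overflow.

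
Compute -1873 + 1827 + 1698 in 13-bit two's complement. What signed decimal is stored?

1652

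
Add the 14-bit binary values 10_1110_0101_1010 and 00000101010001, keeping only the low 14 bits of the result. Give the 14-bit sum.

  10111001011010
+ 00000101010001
= 10111110101011

10111110101011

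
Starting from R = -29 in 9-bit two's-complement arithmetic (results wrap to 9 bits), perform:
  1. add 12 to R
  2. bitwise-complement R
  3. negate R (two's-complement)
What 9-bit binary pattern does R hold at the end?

111110000

Start: R = -29 = 111100011.
R = -29 + 12 = -17 = 111101111
R = NOT 111101111 = 000010000 = 16
R = −(16) = -16 = 111110000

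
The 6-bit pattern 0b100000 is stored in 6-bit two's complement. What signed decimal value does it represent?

-32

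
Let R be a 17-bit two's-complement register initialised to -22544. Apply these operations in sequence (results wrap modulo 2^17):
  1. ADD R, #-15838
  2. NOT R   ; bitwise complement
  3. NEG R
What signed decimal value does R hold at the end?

-38381

Start: R = -22544 = 11010011111110000.
R = -22544 + (-15838) = -38382 = 10110101000010010
R = NOT 10110101000010010 = 01001010111101101 = 38381
R = −(38381) = -38381 = 10110101000010011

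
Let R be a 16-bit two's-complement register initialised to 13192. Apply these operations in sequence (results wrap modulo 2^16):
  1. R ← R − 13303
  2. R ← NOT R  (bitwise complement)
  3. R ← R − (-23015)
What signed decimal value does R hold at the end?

23125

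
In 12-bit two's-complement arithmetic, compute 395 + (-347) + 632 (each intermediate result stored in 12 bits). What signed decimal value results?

680

395 + (-347) = 48 (000000110000)
48 + 632 = 680 (001010101000)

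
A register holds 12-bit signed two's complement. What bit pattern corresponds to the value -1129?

101110010111

|-1129| = 1129 = 010001101001 in 12 bits.
Invert the bits: 101110010110. Add 1: 101110010111.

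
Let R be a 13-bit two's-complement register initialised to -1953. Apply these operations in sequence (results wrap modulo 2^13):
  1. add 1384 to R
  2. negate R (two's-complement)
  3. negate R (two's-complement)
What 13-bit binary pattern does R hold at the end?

1110111000111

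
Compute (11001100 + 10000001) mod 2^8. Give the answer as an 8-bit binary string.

01001101

  11001100
+ 10000001
= 01001101  (discard carry-out 1)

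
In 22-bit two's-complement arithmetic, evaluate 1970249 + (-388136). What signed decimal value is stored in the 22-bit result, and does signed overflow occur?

1582113; no overflow

1970249 → 0111100001000001001001
-388136 → 1110100001001111011000
  0111100001000001001001
+ 1110100001001111011000
= 0110000010010000100001  (discard carry-out 1)
Result 0110000010010000100001: MSB = 0 → value 1582113.
Addends have opposite signs, so signed overflow cannot occur.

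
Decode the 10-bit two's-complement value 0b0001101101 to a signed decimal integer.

109

MSB is 0, so the value is non-negative: 0001101101 = 109.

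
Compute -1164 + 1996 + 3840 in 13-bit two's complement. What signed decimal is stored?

-1164 + 1996 = 832 (0001101000000)
832 + 3840 = 4672 → wraps to -3520 (1001001000000)

-3520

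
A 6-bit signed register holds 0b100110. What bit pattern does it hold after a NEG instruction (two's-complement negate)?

011010

Invert: 011001. Add 1: 011010.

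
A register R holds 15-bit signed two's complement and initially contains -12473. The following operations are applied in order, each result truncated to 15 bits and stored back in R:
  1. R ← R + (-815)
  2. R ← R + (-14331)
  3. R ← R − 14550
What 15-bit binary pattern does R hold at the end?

101101101000111

Start: R = -12473 = 100111101000111.
R = -12473 + (-815) = -13288 = 100110000011000
R = -13288 + (-14331) = -27619; wraps to 5149 = 001010000011101
R = 5149 − 14550 = -9401 = 101101101000111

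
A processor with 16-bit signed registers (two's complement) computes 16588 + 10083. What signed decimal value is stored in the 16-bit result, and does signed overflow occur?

26671; no overflow

16588 → 0100000011001100
10083 → 0010011101100011
  0100000011001100
+ 0010011101100011
= 0110100000101111
Result 0110100000101111: MSB = 0 → value 26671.
Both addends are non-negative and so is the stored result: no signed overflow.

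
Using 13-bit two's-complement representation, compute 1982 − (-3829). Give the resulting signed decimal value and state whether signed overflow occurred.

1982 → 0011110111110
-3829 → 1000100001011
Subtract via negate-and-add: invert 1000100001011 + 1 = 0111011110101 (i.e. 3829).
  0011110111110
+ 0111011110101
= 1011010110011
Result 1011010110011: MSB = 1 → 5811 − 8192 = -2381.
Both addends (after negating the subtrahend) are non-negative but the stored result is negative: signed overflow. The true value 1982 − (-3829) = 5811 lies outside [-4096, 4095].

-2381; overflow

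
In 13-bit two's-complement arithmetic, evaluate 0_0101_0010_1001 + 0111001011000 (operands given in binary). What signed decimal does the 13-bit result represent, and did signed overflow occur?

-3199; overflow

0_0101_0010_1001 → 0010100101001 = 1321 (signed)
0111001011000 = 3672 (signed)
  0010100101001
+ 0111001011000
= 1001110000001
Result 1001110000001: MSB = 1 → 4993 − 8192 = -3199.
Both addends are non-negative but the stored result is negative: signed overflow. The true value 1321 + 3672 = 4993 lies outside [-4096, 4095].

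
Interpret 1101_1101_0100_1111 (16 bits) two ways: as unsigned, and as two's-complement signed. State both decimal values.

unsigned = 56655, signed = -8881

Unsigned: 1101110101001111 = 56655.
Signed: MSB=1 → 56655 − 65536 = -8881.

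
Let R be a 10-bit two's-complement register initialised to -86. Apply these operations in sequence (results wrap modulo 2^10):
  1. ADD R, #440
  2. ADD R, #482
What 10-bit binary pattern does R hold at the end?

1101000100

Start: R = -86 = 1110101010.
R = -86 + 440 = 354 = 0101100010
R = 354 + 482 = 836; wraps to -188 = 1101000100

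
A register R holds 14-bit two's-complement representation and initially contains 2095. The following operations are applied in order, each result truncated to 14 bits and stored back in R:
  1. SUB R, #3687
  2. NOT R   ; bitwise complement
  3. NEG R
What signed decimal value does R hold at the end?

-1591

Start: R = 2095 = 00100000101111.
R = 2095 − 3687 = -1592 = 11100111001000
R = NOT 11100111001000 = 00011000110111 = 1591
R = −(1591) = -1591 = 11100111001001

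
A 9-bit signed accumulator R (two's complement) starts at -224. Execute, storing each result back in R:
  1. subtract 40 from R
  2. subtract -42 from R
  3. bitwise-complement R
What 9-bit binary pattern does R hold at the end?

Start: R = -224 = 100100000.
R = -224 − 40 = -264; wraps to 248 = 011111000
R = 248 − (-42) = 290; wraps to -222 = 100100010
R = NOT 100100010 = 011011101 = 221

011011101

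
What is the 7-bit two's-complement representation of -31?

1100001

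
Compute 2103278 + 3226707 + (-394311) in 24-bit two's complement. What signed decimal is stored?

4935674

2103278 + 3226707 = 5329985 (010100010101010001000001)
5329985 + (-394311) = 4935674 (010010110100111111111010)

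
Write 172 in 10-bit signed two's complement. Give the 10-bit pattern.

172 is non-negative, so write it directly in 10 bits: 0010101100.

0010101100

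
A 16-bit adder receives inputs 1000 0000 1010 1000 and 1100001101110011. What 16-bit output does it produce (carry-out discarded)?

  1000000010101000
+ 1100001101110011
= 0100010000011011  (discard carry-out 1)

0100010000011011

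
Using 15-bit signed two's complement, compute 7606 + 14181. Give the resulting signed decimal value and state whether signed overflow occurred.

-10981; overflow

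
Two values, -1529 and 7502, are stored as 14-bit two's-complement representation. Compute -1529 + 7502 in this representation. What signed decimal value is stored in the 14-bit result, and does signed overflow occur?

-1529 → 11101000000111
7502 → 01110101001110
  11101000000111
+ 01110101001110
= 01011101010101  (discard carry-out 1)
Result 01011101010101: MSB = 0 → value 5973.
Addends have opposite signs, so signed overflow cannot occur.

5973; no overflow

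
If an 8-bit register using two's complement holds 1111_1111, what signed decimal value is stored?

-1

MSB is 1, so the value is negative.
Invert: 00000000. Add 1: 00000001 = 1. So the value is −1.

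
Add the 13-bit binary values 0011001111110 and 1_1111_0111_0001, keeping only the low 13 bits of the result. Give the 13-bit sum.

  0011001111110
+ 1111101110001
= 0010111101111  (discard carry-out 1)

0010111101111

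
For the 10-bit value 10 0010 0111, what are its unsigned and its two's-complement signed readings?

Unsigned: 1000100111 = 551.
Signed: MSB=1 → 551 − 1024 = -473.

unsigned = 551, signed = -473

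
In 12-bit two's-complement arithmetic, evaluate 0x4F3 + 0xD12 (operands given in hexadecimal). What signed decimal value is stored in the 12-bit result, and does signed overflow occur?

517; no overflow

0x4F3 = 010011110011 = 1267 (signed)
0xD12 = 110100010010 = -750 (signed)
  010011110011
+ 110100010010
= 001000000101  (discard carry-out 1)
Result 001000000101: MSB = 0 → value 517.
Addends have opposite signs, so signed overflow cannot occur.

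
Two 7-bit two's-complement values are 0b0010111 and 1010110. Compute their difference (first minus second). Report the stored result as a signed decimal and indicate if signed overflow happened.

0b0010111 → 0010111 = 23 (signed)
1010110 = -42 (signed)
Subtract via negate-and-add: invert 1010110 + 1 = 0101010 (i.e. 42).
  0010111
+ 0101010
= 1000001
Result 1000001: MSB = 1 → 65 − 128 = -63.
Both addends (after negating the subtrahend) are non-negative but the stored result is negative: signed overflow. The true value 23 − (-42) = 65 lies outside [-64, 63].

-63; overflow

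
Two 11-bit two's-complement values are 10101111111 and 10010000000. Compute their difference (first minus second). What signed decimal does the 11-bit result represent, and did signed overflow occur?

255; no overflow

10101111111 = -641 (signed)
10010000000 = -896 (signed)
Subtract via negate-and-add: invert 10010000000 + 1 = 01110000000 (i.e. 896).
  10101111111
+ 01110000000
= 00011111111  (discard carry-out 1)
Result 00011111111: MSB = 0 → value 255.
Addends (after negating the subtrahend) have opposite signs, so signed overflow cannot occur.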